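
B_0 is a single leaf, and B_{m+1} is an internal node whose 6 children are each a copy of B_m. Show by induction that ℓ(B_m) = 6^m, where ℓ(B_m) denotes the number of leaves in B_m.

Base case: ℓ(B_0) = 1, and 6^0 = 1.
Assume ℓ(B_k) = 6^k.
Then ℓ(B_{k+1}) = 6·ℓ(B_k) = 6·6^k = 6^{k+1}.
By induction, ℓ(B_m) = 6^m for all m ≥ 0.

ℓ(B_m) = 6^m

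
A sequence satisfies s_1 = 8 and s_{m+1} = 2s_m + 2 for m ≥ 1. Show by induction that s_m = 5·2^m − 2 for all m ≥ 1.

Base case: s_1 = 8, and 5·2^1 − 2 = 10 − 2 = 8.
Assume s_r = 5·2^r − 2 for some r ≥ 1.
Then s_{r+1} = 2s_r + 2 = 2·(5·2^r − 2) + 2 = 10·2^r − 4 + 2 = 5·2^{r+1} − 2.
This completes the inductive step, so s_m = 5·2^m − 2 for all m ≥ 1.

s_m = 5·2^m − 2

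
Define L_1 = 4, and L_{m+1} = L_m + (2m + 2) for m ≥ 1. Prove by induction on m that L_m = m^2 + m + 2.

Base case: L_1 = 4, and 1^2 + 1 + 2 = 4.
Assume L_j = j^2 + j + 2.
Then L_{j+1} = L_j + (2j + 2) = (j^2 + j + 2) + (2j + 2) = j^2 + 3j + 4,
and (j+1)^2 + (j+1) + 2 = j^2 + 3j + 4.
By induction, L_m = m^2 + m + 2 for all m ≥ 1.

L_m = m^2 + m + 2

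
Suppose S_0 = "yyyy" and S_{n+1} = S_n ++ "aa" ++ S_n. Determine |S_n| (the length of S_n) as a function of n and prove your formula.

Claim: |S_n| = 6·2^n − 2.

Base case: |S_0| = 4, and 6·2^0 − 2 = 4.
Assume |S_m| = 6·2^m − 2.
Then |S_{m+1}| = |S_m| + 2 + |S_m| = 2|S_m| + 2 = 2(6·2^m − 2) + 2 = 6·2^{m+1} − 4 + 2 = 6·2^{m+1} − 2.
Hence |S_n| = 6·2^n − 2 for every n ≥ 0, by induction.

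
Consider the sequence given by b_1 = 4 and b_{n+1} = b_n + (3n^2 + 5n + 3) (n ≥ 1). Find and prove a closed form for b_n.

Claim: b_n = n^3 + n^2 + n + 1.

Base case: b_1 = 4, and 1^3 + 1^2 + 1 + 1 = 4.
Assume b_m = m^3 + m^2 + m + 1.
Then b_{m+1} = b_m + (3m^2 + 5m + 3) = (m^3 + m^2 + m + 1) + (3m^2 + 5m + 3) = m^3 + 4m^2 + 6m + 4,
and (m+1)^3 + (m+1)^2 + (m+1) + 1 = m^3 + 4m^2 + 6m + 4.
This completes the inductive step, so b_n = n^3 + n^2 + n + 1 for all n ≥ 1.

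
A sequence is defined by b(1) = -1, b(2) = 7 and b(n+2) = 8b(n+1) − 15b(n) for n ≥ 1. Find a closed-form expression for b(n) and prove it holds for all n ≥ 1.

Claim: b(n) = 5^n − 2·3^n.

Base cases: b(1) = -1 and 5^1 − 2·3^1 = -1; b(2) = 7 and 5^2 − 2·3^2 = 7.
Assume b(j) = 5^j − 2·3^j for all 1 ≤ j ≤ m, where m ≥ 2.
Then b(m+1) = 8b(m) − 15b(m−1) = 8·(5^m − 2·3^m) − 15·(5^{m−1} − 2·3^{m−1}) = (8·5 − 15)5^{m−1} − 2·(8·3 − 15)3^{m−1} = 25·5^{m−1} − 18·3^{m−1} = 5^{m+1} − 2·3^{m+1}.
So the formula holds for m+1, and by strong induction b(n) = 5^n − 2·3^n for all n ≥ 1.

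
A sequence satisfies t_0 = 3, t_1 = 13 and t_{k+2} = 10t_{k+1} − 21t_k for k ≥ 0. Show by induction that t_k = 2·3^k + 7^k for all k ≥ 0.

Base cases: t_0 = 3 and 2·3^0 + 7^0 = 3; t_1 = 13 and 2·3^1 + 7^1 = 13.
Assume t_j = 2·3^j + 7^j for all 0 ≤ j ≤ r, where r ≥ 1.
Then t_{r+1} = 10t_r − 21t_{r−1} = 10·(2·3^r + 7^r) − 21·(2·3^{r−1} + 7^{r−1}) = 2·(10·3 − 21)3^{r−1} + (10·7 − 21)7^{r−1} = 18·3^{r−1} + 49·7^{r−1} = 2·3^{r+1} + 7^{r+1}.
By strong induction, t_k = 2·3^k + 7^k for all k ≥ 0.

t_k = 2·3^k + 7^k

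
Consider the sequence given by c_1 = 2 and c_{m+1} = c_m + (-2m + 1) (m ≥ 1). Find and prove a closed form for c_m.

Claim: c_m = -m^2 + 2m + 1.

Base case: c_1 = 2, and -1^2 + 2·1 + 1 = 2.
Assume c_j = -j^2 + 2j + 1.
Then c_{j+1} = c_j + (-2j + 1) = (-j^2 + 2j + 1) + (-2j + 1) = -j^2 + 2,
and -(j+1)^2 + 2·(j+1) + 1 = -j^2 + 2.
Hence c_m = -m^2 + 2m + 1 for every m ≥ 1, by induction.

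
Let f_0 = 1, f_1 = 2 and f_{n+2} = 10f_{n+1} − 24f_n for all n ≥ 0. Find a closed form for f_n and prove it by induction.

Claim: f_n = 2·4^n − 6^n.

Base cases: f_0 = 1 and 2·4^0 − 6^0 = 1; f_1 = 2 and 2·4^1 − 6^1 = 2.
Assume f_j = 2·4^j − 6^j for all 0 ≤ j ≤ r, where r ≥ 1.
Then f_{r+1} = 10f_r − 24f_{r−1} = 10·(2·4^r − 6^r) − 24·(2·4^{r−1} − 6^{r−1}) = 2·(10·4 − 24)4^{r−1} − (10·6 − 24)6^{r−1} = 32·4^{r−1} − 36·6^{r−1} = 2·4^{r+1} − 6^{r+1}.
This completes the inductive step, so f_n = 2·4^n − 6^n for all n ≥ 0.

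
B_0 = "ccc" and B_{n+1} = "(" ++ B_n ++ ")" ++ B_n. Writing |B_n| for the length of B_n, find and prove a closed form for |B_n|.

Claim: |B_n| = 5·2^n − 2.

Base case: |B_0| = 3, and 5·2^0 − 2 = 3.
Assume |B_r| = 5·2^r − 2.
Then |B_{r+1}| = 1 + |B_r| + 1 + |B_r| = 2|B_r| + 2 = 2(5·2^r − 2) + 2 = 5·2^{r+1} − 4 + 2 = 5·2^{r+1} − 2.
This completes the inductive step, so |B_n| = 5·2^n − 2 for all n ≥ 0.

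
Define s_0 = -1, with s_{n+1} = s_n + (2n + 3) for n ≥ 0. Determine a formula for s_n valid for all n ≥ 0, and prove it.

Claim: s_n = n^2 + 2n − 1.

Base case: s_0 = -1, and 0^2 + 2·0 − 1 = -1.
Assume s_r = r^2 + 2r − 1.
Then s_{r+1} = s_r + (2r + 3) = (r^2 + 2r − 1) + (2r + 3) = r^2 + 4r + 2,
and (r+1)^2 + 2·(r+1) − 1 = r^2 + 4r + 2.
This completes the inductive step, so s_n = n^2 + 2n − 1 for all n ≥ 0.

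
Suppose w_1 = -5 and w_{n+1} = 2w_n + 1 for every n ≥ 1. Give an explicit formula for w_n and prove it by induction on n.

Claim: w_n = -2^{n+1} − 1.

Base case: w_1 = -5, and -2^{1+1} − 1 = -4 − 1 = -5.
Assume w_k = -2^{k+1} − 1 for some k ≥ 1.
Then w_{k+1} = 2w_k + 1 = 2·(-2^{k+1} − 1) + 1 = -2^{k+2} − 2 + 1 = -2^{k+2} − 1.
This completes the inductive step, so w_n = -2^{n+1} − 1 for all n ≥ 1.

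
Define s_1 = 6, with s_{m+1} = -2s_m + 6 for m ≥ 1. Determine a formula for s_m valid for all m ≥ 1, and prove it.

Claim: s_m = -2·(-2)^m + 2.

Base case: s_1 = 6, and -2·(-2)^1 + 2 = 4 + 2 = 6.
Assume s_r = -2·(-2)^r + 2 for some r ≥ 1.
Then s_{r+1} = -2s_r + 6 = -2·(-2·(-2)^r + 2) + 6 = 4·(-2)^r − 4 + 6 = -2·(-2)^{r+1} + 2.
By induction, s_m = -2·(-2)^m + 2 for all m ≥ 1.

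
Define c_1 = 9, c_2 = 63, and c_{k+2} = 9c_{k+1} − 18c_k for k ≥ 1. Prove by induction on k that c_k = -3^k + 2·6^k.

Base cases: c_1 = 9 and -3^1 + 2·6^1 = 9; c_2 = 63 and -3^2 + 2·6^2 = 63.
Assume c_i = -3^i + 2·6^i for all 1 ≤ i ≤ j, where j ≥ 2.
Then c_{j+1} = 9c_j − 18c_{j−1} = 9·(-3^j + 2·6^j) − 18·(-3^{j−1} + 2·6^{j−1}) = -(9·3 − 18)3^{j−1} + 2·(9·6 − 18)6^{j−1} = -9·3^{j−1} + 72·6^{j−1} = -3^{j+1} + 2·6^{j+1}.
This completes the inductive step, so c_k = -3^k + 2·6^k for all k ≥ 1.

c_k = -3^k + 2·6^k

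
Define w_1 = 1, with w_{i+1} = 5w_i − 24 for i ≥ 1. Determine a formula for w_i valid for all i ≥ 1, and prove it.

Claim: w_i = -5^i + 6.

Base case: w_1 = 1, and -5^1 + 6 = -5 + 6 = 1.
Assume w_j = -5^j + 6 for some j ≥ 1.
Then w_{j+1} = 5w_j − 24 = 5·(-5^j + 6) − 24 = -5^{j+1} + 30 − 24 = -5^{j+1} + 6.
By induction, w_i = -5^i + 6 for all i ≥ 1.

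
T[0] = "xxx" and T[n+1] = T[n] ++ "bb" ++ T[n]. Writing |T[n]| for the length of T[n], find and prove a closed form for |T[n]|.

Claim: |T[n]| = 5·2^n − 2.

Base case: |T[0]| = 3, and 5·2^0 − 2 = 3.
Assume |T[m]| = 5·2^m − 2.
Then |T[m+1]| = |T[m]| + 2 + |T[m]| = 2|T[m]| + 2 = 2(5·2^m − 2) + 2 = 5·2^{m+1} − 4 + 2 = 5·2^{m+1} − 2.
By induction, |T[n]| = 5·2^n − 2 for all n ≥ 0.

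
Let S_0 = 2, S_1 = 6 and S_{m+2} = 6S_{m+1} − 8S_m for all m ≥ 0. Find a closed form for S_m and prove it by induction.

Claim: S_m = 2^m + 4^m.

Base cases: S_0 = 2 and 2^0 + 4^0 = 2; S_1 = 6 and 2^1 + 4^1 = 6.
Assume S_j = 2^j + 4^j for all 0 ≤ j ≤ r, where r ≥ 1.
Then S_{r+1} = 6S_r − 8S_{r−1} = 6·(2^r + 4^r) − 8·(2^{r−1} + 4^{r−1}) = (6·2 − 8)2^{r−1} + (6·4 − 8)4^{r−1} = 4·2^{r−1} + 16·4^{r−1} = 2^{r+1} + 4^{r+1}.
By strong induction, S_m = 2^m + 4^m for all m ≥ 0.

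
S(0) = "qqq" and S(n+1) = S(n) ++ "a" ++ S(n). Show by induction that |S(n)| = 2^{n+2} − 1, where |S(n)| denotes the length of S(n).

Base case: |S(0)| = 3, and 2^{0+2} − 1 = 3.
Assume |S(r)| = 2^{r+2} − 1.
Then |S(r+1)| = |S(r)| + 1 + |S(r)| = 2|S(r)| + 1 = 2(2^{r+2} − 1) + 1 = 2^{r+3} − 2 + 1 = 2^{r+3} − 1.
So the formula holds for r+1, and by induction |S(n)| = 2^{n+2} − 1 for all n ≥ 0.

|S(n)| = 2^{n+2} − 1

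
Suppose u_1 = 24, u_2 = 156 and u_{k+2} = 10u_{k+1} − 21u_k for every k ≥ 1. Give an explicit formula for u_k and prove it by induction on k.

Claim: u_k = 3·7^k + 3^k.

Base cases: u_1 = 24 and 3·7^1 + 3^1 = 24; u_2 = 156 and 3·7^2 + 3^2 = 156.
Assume u_j = 3·7^j + 3^j for all 1 ≤ j ≤ r, where r ≥ 2.
Then u_{r+1} = 10u_r − 21u_{r−1} = 10·(3·7^r + 3^r) − 21·(3·7^{r−1} + 3^{r−1}) = 3·(10·7 − 21)7^{r−1} + (10·3 − 21)3^{r−1} = 147·7^{r−1} + 9·3^{r−1} = 3·7^{r+1} + 3^{r+1}.
Hence u_k = 3·7^k + 3^k for every k ≥ 1, by strong induction.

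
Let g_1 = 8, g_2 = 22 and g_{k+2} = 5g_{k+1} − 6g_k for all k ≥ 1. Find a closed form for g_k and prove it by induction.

Claim: g_k = 2^k + 2·3^k.

Base cases: g_1 = 8 and 2^1 + 2·3^1 = 8; g_2 = 22 and 2^2 + 2·3^2 = 22.
Assume g_j = 2^j + 2·3^j for all 1 ≤ j ≤ m, where m ≥ 2.
Then g_{m+1} = 5g_m − 6g_{m−1} = 5·(2^m + 2·3^m) − 6·(2^{m−1} + 2·3^{m−1}) = (5·2 − 6)2^{m−1} + 2·(5·3 − 6)3^{m−1} = 4·2^{m−1} + 18·3^{m−1} = 2^{m+1} + 2·3^{m+1}.
So the formula holds for m+1, and by strong induction g_k = 2^k + 2·3^k for all k ≥ 1.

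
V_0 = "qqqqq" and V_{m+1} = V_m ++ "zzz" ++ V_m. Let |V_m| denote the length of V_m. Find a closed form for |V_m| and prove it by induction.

Claim: |V_m| = 2^{m+3} − 3.

Base case: |V_0| = 5, and 2^{0+3} − 3 = 5.
Assume |V_r| = 2^{r+3} − 3.
Then |V_{r+1}| = |V_r| + 3 + |V_r| = 2|V_r| + 3 = 2(2^{r+3} − 3) + 3 = 2^{r+1+3} − 6 + 3 = 2^{r+1+3} − 3.
By induction, |V_m| = 2^{m+3} − 3 for all m ≥ 0.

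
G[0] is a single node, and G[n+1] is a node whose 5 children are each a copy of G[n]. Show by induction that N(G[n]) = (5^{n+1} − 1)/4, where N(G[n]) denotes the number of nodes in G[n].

Base case: N(G[0]) = 1, and (5^{0+1} − 1)/4 = 1.
Assume N(G[m]) = (5^{m+1} − 1)/4.
Then N(G[m+1]) = 1 + 5N(G[m]) = 1 + 5·(5^{m+1} − 1)/4 = 1 + (5^{m+2} − 5)/4 = (4 + 5^{m+2} − 5)/4 = (5^{m+2} − 1)/4.
By induction, N(G[n]) = (5^{n+1} − 1)/4 for all n ≥ 0.

N(G[n]) = (5^{n+1} − 1)/4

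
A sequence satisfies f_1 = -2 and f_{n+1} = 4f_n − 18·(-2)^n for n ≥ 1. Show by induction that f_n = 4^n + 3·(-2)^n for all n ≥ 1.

Base case: f_1 = -2, and 4^1 + 3·(-2)^1 = 4 − 6 = -2.
Assume f_r = 4^r + 3·(-2)^r for some r ≥ 1.
Then f_{r+1} = 4f_r − 18·(-2)^r = 4·(4^r + 3·(-2)^r) − 18·(-2)^r = 4^{r+1} + 12·(-2)^r − 18·(-2)^r = 4^{r+1} − 6·(-2)^r = 4^{r+1} + 3·(-2)^{r+1}.
Hence f_n = 4^n + 3·(-2)^n for every n ≥ 1, by induction.

f_n = 4^n + 3·(-2)^n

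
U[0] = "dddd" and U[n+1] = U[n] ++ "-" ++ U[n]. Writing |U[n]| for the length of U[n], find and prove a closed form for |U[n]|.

Claim: |U[n]| = 5·2^n − 1.

Base case: |U[0]| = 4, and 5·2^0 − 1 = 4.
Assume |U[j]| = 5·2^j − 1.
Then |U[j+1]| = |U[j]| + 1 + |U[j]| = 2|U[j]| + 1 = 2(5·2^j − 1) + 1 = 5·2^{j+1} − 2 + 1 = 5·2^{j+1} − 1.
Hence |U[n]| = 5·2^n − 1 for every n ≥ 0, by induction.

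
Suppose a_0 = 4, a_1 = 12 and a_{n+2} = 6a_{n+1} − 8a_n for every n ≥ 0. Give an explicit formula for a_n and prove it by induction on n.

Claim: a_n = 2·2^n + 2·4^n.

Base cases: a_0 = 4 and 2·2^0 + 2·4^0 = 4; a_1 = 12 and 2·2^1 + 2·4^1 = 12.
Assume a_i = 2·2^i + 2·4^i for all 0 ≤ i ≤ j, where j ≥ 1.
Then a_{j+1} = 6a_j − 8a_{j−1} = 6·(2·2^j + 2·4^j) − 8·(2·2^{j−1} + 2·4^{j−1}) = 2·(6·2 − 8)2^{j−1} + 2·(6·4 − 8)4^{j−1} = 8·2^{j−1} + 32·4^{j−1} = 2·2^{j+1} + 2·4^{j+1}.
So the formula holds for j+1, and by strong induction a_n = 2·2^n + 2·4^n for all n ≥ 0.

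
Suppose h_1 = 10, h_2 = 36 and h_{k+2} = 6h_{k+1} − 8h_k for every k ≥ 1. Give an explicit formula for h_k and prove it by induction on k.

Claim: h_k = 2^k + 2·4^k.

Base cases: h_1 = 10 and 2^1 + 2·4^1 = 10; h_2 = 36 and 2^2 + 2·4^2 = 36.
Assume h_j = 2^j + 2·4^j for all 1 ≤ j ≤ m, where m ≥ 2.
Then h_{m+1} = 6h_m − 8h_{m−1} = 6·(2^m + 2·4^m) − 8·(2^{m−1} + 2·4^{m−1}) = (6·2 − 8)2^{m−1} + 2·(6·4 − 8)4^{m−1} = 4·2^{m−1} + 32·4^{m−1} = 2^{m+1} + 2·4^{m+1}.
This completes the inductive step, so h_k = 2^k + 2·4^k for all k ≥ 1.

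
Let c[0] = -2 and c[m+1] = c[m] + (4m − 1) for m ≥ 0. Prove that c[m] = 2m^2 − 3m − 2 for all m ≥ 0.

Base case: c[0] = -2, and 2·0^2 − 3·0 − 2 = -2.
Assume c[r] = 2r^2 − 3r − 2.
Then c[r+1] = c[r] + (4r − 1) = (2r^2 − 3r − 2) + (4r − 1) = 2r^2 + r − 3,
and 2·(r+1)^2 − 3·(r+1) − 2 = 2r^2 + r − 3.
Hence c[m] = 2m^2 − 3m − 2 for every m ≥ 0, by induction.

c[m] = 2m^2 − 3m − 2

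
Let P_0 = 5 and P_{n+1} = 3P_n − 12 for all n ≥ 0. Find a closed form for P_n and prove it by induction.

Claim: P_n = -3^n + 6.

Base case: P_0 = 5, and -3^0 + 6 = -1 + 6 = 5.
Assume P_k = -3^k + 6 for some k ≥ 0.
Then P_{k+1} = 3P_k − 12 = 3·(-3^k + 6) − 12 = -3^{k+1} + 18 − 12 = -3^{k+1} + 6.
This completes the inductive step, so P_n = -3^n + 6 for all n ≥ 0.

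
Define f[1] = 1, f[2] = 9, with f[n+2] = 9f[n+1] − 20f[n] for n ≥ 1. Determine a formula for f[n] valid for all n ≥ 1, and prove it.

Claim: f[n] = 5^n − 4^n.

Base cases: f[1] = 1 and 5^1 − 4^1 = 1; f[2] = 9 and 5^2 − 4^2 = 9.
Assume f[j] = 5^j − 4^j for all 1 ≤ j ≤ m, where m ≥ 2.
Then f[m+1] = 9f[m] − 20f[m−1] = 9·(5^m − 4^m) − 20·(5^{m−1} − 4^{m−1}) = (9·5 − 20)5^{m−1} − (9·4 − 20)4^{m−1} = 25·5^{m−1} − 16·4^{m−1} = 5^{m+1} − 4^{m+1}.
Hence f[n] = 5^n − 4^n for every n ≥ 1, by strong induction.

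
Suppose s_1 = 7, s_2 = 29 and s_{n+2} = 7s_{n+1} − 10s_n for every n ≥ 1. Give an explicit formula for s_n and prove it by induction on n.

Claim: s_n = 5^n + 2^n.

Base cases: s_1 = 7 and 5^1 + 2^1 = 7; s_2 = 29 and 5^2 + 2^2 = 29.
Assume s_j = 5^j + 2^j for all 1 ≤ j ≤ r, where r ≥ 2.
Then s_{r+1} = 7s_r − 10s_{r−1} = 7·(5^r + 2^r) − 10·(5^{r−1} + 2^{r−1}) = (7·5 − 10)5^{r−1} + (7·2 − 10)2^{r−1} = 25·5^{r−1} + 4·2^{r−1} = 5^{r+1} + 2^{r+1}.
So the formula holds for r+1, and by strong induction s_n = 5^n + 2^n for all n ≥ 1.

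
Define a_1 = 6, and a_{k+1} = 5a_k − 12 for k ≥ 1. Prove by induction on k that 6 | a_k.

Base case: a_1 = 6 = 6·1, so 6 | a_1.
Assume 6 | a_r, so a_r = 6t for some integer t.
Then a_{r+1} = 5a_r − 12 = 5·(6t) − 12 = 6(5t − 2), so 6 | a_{r+1}.
This completes the inductive step, so 6 | a_k for all k ≥ 1.

6 | a_k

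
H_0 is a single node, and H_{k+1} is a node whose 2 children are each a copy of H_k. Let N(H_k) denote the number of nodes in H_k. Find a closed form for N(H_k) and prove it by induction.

Claim: N(H_k) = 2^{k+1} − 1.

Base case: N(H_0) = 1, and 2^{0+1} − 1 = 1.
Assume N(H_r) = 2^{r+1} − 1.
Then N(H_{r+1}) = 1 + 2N(H_r) = 1 + 2(2^{r+1} − 1) = 2^{r+2} − 2 + 1 = 2^{r+2} − 1.
Hence N(H_k) = 2^{k+1} − 1 for every k ≥ 0, by induction.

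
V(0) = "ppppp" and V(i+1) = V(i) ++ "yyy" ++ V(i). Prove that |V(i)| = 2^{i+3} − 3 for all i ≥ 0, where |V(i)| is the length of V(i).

Base case: |V(0)| = 5, and 2^{0+3} − 3 = 5.
Assume |V(k)| = 2^{k+3} − 3.
Then |V(k+1)| = |V(k)| + 3 + |V(k)| = 2|V(k)| + 3 = 2(2^{k+3} − 3) + 3 = 2^{k+1+3} − 6 + 3 = 2^{k+1+3} − 3.
This completes the inductive step, so |V(i)| = 2^{i+3} − 3 for all i ≥ 0.

|V(i)| = 2^{i+3} − 3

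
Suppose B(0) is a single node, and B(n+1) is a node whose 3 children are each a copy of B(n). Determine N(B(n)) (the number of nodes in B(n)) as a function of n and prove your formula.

Claim: N(B(n)) = (3^{n+1} − 1)/2.

Base case: N(B(0)) = 1, and (3^{0+1} − 1)/2 = 1.
Assume N(B(m)) = (3^{m+1} − 1)/2.
Then N(B(m+1)) = 1 + 3N(B(m)) = 1 + 3·(3^{m+1} − 1)/2 = 1 + (3^{m+2} − 3)/2 = (2 + 3^{m+2} − 3)/2 = (3^{m+2} − 1)/2.
Hence N(B(n)) = (3^{n+1} − 1)/2 for every n ≥ 0, by induction.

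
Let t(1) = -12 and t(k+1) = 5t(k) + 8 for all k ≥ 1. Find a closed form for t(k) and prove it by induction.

Claim: t(k) = -2·5^k − 2.

Base case: t(1) = -12, and -2·5^1 − 2 = -10 − 2 = -12.
Assume t(j) = -2·5^j − 2 for some j ≥ 1.
Then t(j+1) = 5t(j) + 8 = 5·(-2·5^j − 2) + 8 = -10·5^j − 10 + 8 = -2·5^{j+1} − 2.
By induction, t(k) = -2·5^k − 2 for all k ≥ 1.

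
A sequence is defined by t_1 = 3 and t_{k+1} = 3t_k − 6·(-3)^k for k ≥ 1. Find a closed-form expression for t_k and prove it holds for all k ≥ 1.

Claim: t_k = 2·3^k + (-3)^k.

Base case: t_1 = 3, and 2·3^1 + (-3)^1 = 6 − 3 = 3.
Assume t_m = 2·3^m + (-3)^m for some m ≥ 1.
Then t_{m+1} = 3t_m − 6·(-3)^m = 3·(2·3^m + (-3)^m) − 6·(-3)^m = 2·3^{m+1} + 3·(-3)^m − 6·(-3)^m = 2·3^{m+1} − 3·(-3)^m = 2·3^{m+1} + (-3)^{m+1}.
Hence t_k = 2·3^k + (-3)^k for every k ≥ 1, by induction.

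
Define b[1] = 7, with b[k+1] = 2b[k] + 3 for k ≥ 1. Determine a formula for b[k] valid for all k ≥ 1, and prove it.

Claim: b[k] = 5·2^k − 3.

Base case: b[1] = 7, and 5·2^1 − 3 = 10 − 3 = 7.
Assume b[r] = 5·2^r − 3 for some r ≥ 1.
Then b[r+1] = 2b[r] + 3 = 2·(5·2^r − 3) + 3 = 10·2^r − 6 + 3 = 5·2^{r+1} − 3.
Hence b[k] = 5·2^k − 3 for every k ≥ 1, by induction.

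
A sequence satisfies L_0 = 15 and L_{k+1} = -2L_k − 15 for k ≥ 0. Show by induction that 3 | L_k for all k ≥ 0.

Base case: L_0 = 15 = 3·5, so 3 | L_0.
Assume 3 | L_r, so L_r = 3t for some integer t.
Then L_{r+1} = -2L_r − 15 = -2·(3t) − 15 = 3(-2t − 5), so 3 | L_{r+1}.
Hence 3 | L_k for every k ≥ 0, by induction.

3 | L_k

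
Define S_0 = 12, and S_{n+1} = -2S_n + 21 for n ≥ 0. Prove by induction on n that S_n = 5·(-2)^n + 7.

Base case: S_0 = 12, and 5·(-2)^0 + 7 = 5 + 7 = 12.
Assume S_k = 5·(-2)^k + 7 for some k ≥ 0.
Then S_{k+1} = -2S_k + 21 = -2·(5·(-2)^k + 7) + 21 = -10·(-2)^k − 14 + 21 = 5·(-2)^{k+1} + 7.
This completes the inductive step, so S_n = 5·(-2)^n + 7 for all n ≥ 0.

S_n = 5·(-2)^n + 7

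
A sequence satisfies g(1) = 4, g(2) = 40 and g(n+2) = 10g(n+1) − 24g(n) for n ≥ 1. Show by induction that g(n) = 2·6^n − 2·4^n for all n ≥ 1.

Base cases: g(1) = 4 and 2·6^1 − 2·4^1 = 4; g(2) = 40 and 2·6^2 − 2·4^2 = 40.
Assume g(j) = 2·6^j − 2·4^j for all 1 ≤ j ≤ r, where r ≥ 2.
Then g(r+1) = 10g(r) − 24g(r−1) = 10·(2·6^r − 2·4^r) − 24·(2·6^{r−1} − 2·4^{r−1}) = 2·(10·6 − 24)6^{r−1} − 2·(10·4 − 24)4^{r−1} = 72·6^{r−1} − 32·4^{r−1} = 2·6^{r+1} − 2·4^{r+1}.
Hence g(n) = 2·6^n − 2·4^n for every n ≥ 1, by strong induction.

g(n) = 2·6^n − 2·4^n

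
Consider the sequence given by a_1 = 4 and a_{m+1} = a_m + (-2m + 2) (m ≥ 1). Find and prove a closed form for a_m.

Claim: a_m = -m^2 + 3m + 2.

Base case: a_1 = 4, and -1^2 + 3·1 + 2 = 4.
Assume a_j = -j^2 + 3j + 2.
Then a_{j+1} = a_j + (-2j + 2) = (-j^2 + 3j + 2) + (-2j + 2) = -j^2 + j + 4,
and -(j+1)^2 + 3·(j+1) + 2 = -j^2 + j + 4.
Hence a_m = -m^2 + 3m + 2 for every m ≥ 1, by induction.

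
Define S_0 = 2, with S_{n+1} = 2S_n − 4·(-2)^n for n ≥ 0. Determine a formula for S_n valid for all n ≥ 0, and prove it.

Claim: S_n = 2^n + (-2)^n.

Base case: S_0 = 2, and 2^0 + (-2)^0 = 1 + 1 = 2.
Assume S_r = 2^r + (-2)^r for some r ≥ 0.
Then S_{r+1} = 2S_r − 4·(-2)^r = 2·(2^r + (-2)^r) − 4·(-2)^r = 2^{r+1} + 2·(-2)^r − 4·(-2)^r = 2^{r+1} − 2·(-2)^r = 2^{r+1} + (-2)^{r+1}.
This completes the inductive step, so S_n = 2^n + (-2)^n for all n ≥ 0.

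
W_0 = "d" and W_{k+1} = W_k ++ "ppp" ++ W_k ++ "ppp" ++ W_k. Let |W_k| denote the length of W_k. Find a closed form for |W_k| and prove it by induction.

Claim: |W_k| = 4·3^k − 3.

Base case: |W_0| = 1, and 4·3^0 − 3 = 1.
Assume |W_r| = 4·3^r − 3.
Then |W_{r+1}| = 3|W_r| + 6 = 3(4·3^r − 3) + 6 = 4·3^{r+1} − 9 + 6 = 4·3^{r+1} − 3.
Hence |W_k| = 4·3^k − 3 for every k ≥ 0, by induction.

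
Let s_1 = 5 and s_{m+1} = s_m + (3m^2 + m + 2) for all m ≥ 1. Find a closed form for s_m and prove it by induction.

Claim: s_m = m^3 − m^2 + 2m + 3.

Base case: s_1 = 5, and 1^3 − 1^2 + 2·1 + 3 = 5.
Assume s_k = k^3 − k^2 + 2k + 3.
Then s_{k+1} = s_k + (3k^2 + k + 2) = (k^3 − k^2 + 2k + 3) + (3k^2 + k + 2) = k^3 + 2k^2 + 3k + 5,
and (k+1)^3 − (k+1)^2 + 2·(k+1) + 3 = k^3 + 2k^2 + 3k + 5.
By induction, s_m = m^3 − m^2 + 2m + 3 for all m ≥ 1.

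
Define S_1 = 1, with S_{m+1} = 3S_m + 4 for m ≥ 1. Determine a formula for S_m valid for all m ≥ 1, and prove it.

Claim: S_m = 3^m − 2.

Base case: S_1 = 1, and 3^1 − 2 = 3 − 2 = 1.
Assume S_r = 3^r − 2 for some r ≥ 1.
Then S_{r+1} = 3S_r + 4 = 3·(3^r − 2) + 4 = 3^{r+1} − 6 + 4 = 3^{r+1} − 2.
Hence S_m = 3^m − 2 for every m ≥ 1, by induction.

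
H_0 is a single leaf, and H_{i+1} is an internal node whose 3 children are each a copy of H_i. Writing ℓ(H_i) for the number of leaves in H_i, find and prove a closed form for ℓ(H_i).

Claim: ℓ(H_i) = 3^i.

Base case: ℓ(H_0) = 1, and 3^0 = 1.
Assume ℓ(H_r) = 3^r.
Then ℓ(H_{r+1}) = 3·ℓ(H_r) = 3·3^r = 3^{r+1}.
This completes the inductive step, so ℓ(H_i) = 3^i for all i ≥ 0.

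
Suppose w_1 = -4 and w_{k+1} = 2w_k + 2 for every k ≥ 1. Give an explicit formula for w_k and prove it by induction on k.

Claim: w_k = -2^k − 2.

Base case: w_1 = -4, and -2^1 − 2 = -2 − 2 = -4.
Assume w_j = -2^j − 2 for some j ≥ 1.
Then w_{j+1} = 2w_j + 2 = 2·(-2^j − 2) + 2 = -2^{j+1} − 4 + 2 = -2^{j+1} − 2.
This completes the inductive step, so w_k = -2^k − 2 for all k ≥ 1.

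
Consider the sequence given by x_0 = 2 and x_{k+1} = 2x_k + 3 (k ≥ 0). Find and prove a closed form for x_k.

Claim: x_k = 5·2^k − 3.

Base case: x_0 = 2, and 5·2^0 − 3 = 5 − 3 = 2.
Assume x_j = 5·2^j − 3 for some j ≥ 0.
Then x_{j+1} = 2x_j + 3 = 2·(5·2^j − 3) + 3 = 10·2^j − 6 + 3 = 5·2^{j+1} − 3.
So the formula holds for j+1, and by induction x_k = 5·2^k − 3 for all k ≥ 0.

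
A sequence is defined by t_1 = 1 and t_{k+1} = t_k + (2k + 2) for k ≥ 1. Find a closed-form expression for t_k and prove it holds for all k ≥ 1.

Claim: t_k = k^2 + k − 1.

Base case: t_1 = 1, and 1^2 + 1 − 1 = 1.
Assume t_r = r^2 + r − 1.
Then t_{r+1} = t_r + (2r + 2) = (r^2 + r − 1) + (2r + 2) = r^2 + 3r + 1,
and (r+1)^2 + (r+1) − 1 = r^2 + 3r + 1.
This completes the inductive step, so t_k = k^2 + k − 1 for all k ≥ 1.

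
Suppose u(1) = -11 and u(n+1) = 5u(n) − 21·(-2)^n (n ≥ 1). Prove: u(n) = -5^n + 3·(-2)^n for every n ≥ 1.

Base case: u(1) = -11, and -5^1 + 3·(-2)^1 = -5 − 6 = -11.
Assume u(j) = -5^j + 3·(-2)^j for some j ≥ 1.
Then u(j+1) = 5u(j) − 21·(-2)^j = 5·(-5^j + 3·(-2)^j) − 21·(-2)^j = -5^{j+1} + 15·(-2)^j − 21·(-2)^j = -5^{j+1} − 6·(-2)^j = -5^{j+1} + 3·(-2)^{j+1}.
So the formula holds for j+1, and by induction u(n) = -5^n + 3·(-2)^n for all n ≥ 1.

u(n) = -5^n + 3·(-2)^n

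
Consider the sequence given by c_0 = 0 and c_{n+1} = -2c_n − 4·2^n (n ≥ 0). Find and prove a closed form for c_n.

Claim: c_n = (-2)^n − 2^n.

Base case: c_0 = 0, and (-2)^0 − 2^0 = 1 − 1 = 0.
Assume c_j = (-2)^j − 2^j for some j ≥ 0.
Then c_{j+1} = -2c_j − 4·2^j = -2·((-2)^j − 2^j) − 4·2^j = (-2)^{j+1} + 2·2^j − 4·2^j = (-2)^{j+1} − 2·2^j = (-2)^{j+1} − 2^{j+1}.
So the formula holds for j+1, and by induction c_n = (-2)^n − 2^n for all n ≥ 0.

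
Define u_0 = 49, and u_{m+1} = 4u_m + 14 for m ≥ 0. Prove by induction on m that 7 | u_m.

Base case: u_0 = 49 = 7·7, so 7 | u_0.
Assume 7 | u_j, so u_j = 7t for some integer t.
Then u_{j+1} = 4u_j + 14 = 4·(7t) + 14 = 7(4t + 2), so 7 | u_{j+1}.
Hence 7 | u_m for every m ≥ 0, by induction.

7 | u_m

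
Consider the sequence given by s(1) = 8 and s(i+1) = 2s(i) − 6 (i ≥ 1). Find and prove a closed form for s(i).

Claim: s(i) = 2^i + 6.

Base case: s(1) = 8, and 2^1 + 6 = 2 + 6 = 8.
Assume s(r) = 2^r + 6 for some r ≥ 1.
Then s(r+1) = 2s(r) − 6 = 2·(2^r + 6) − 6 = 2^{r+1} + 12 − 6 = 2^{r+1} + 6.
This completes the inductive step, so s(i) = 2^i + 6 for all i ≥ 1.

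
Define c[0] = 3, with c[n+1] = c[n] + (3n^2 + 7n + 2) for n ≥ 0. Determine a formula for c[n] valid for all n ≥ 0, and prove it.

Claim: c[n] = n^3 + 2n^2 − n + 3.

Base case: c[0] = 3, and 0^3 + 2·0^2 − 0 + 3 = 3.
Assume c[k] = k^3 + 2k^2 − k + 3.
Then c[k+1] = c[k] + (3k^2 + 7k + 2) = (k^3 + 2k^2 − k + 3) + (3k^2 + 7k + 2) = k^3 + 5k^2 + 6k + 5,
and (k+1)^3 + 2·(k+1)^2 − (k+1) + 3 = k^3 + 5k^2 + 6k + 5.
By induction, c[n] = n^3 + 2n^2 − n + 3 for all n ≥ 0.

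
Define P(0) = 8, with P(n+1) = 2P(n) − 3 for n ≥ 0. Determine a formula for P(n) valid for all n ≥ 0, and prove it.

Claim: P(n) = 5·2^n + 3.

Base case: P(0) = 8, and 5·2^0 + 3 = 5 + 3 = 8.
Assume P(k) = 5·2^k + 3 for some k ≥ 0.
Then P(k+1) = 2P(k) − 3 = 2·(5·2^k + 3) − 3 = 10·2^k + 6 − 3 = 5·2^{k+1} + 3.
This completes the inductive step, so P(n) = 5·2^n + 3 for all n ≥ 0.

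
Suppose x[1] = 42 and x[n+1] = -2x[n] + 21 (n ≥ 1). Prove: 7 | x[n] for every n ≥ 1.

Base case: x[1] = 42 = 7·6, so 7 | x[1].
Assume 7 | x[k], so x[k] = 7t for some integer t.
Then x[k+1] = -2x[k] + 21 = -2·(7t) + 21 = 7(-2t + 3), so 7 | x[k+1].
Hence 7 | x[n] for every n ≥ 1, by induction.

7 | x[n]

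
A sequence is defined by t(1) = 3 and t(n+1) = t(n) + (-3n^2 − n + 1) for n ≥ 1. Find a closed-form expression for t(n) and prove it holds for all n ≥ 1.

Claim: t(n) = -n^3 + n^2 + n + 2.

Base case: t(1) = 3, and -1^3 + 1^2 + 1 + 2 = 3.
Assume t(j) = -j^3 + j^2 + j + 2.
Then t(j+1) = t(j) + (-3j^2 − j + 1) = (-j^3 + j^2 + j + 2) + (-3j^2 − j + 1) = -j^3 − 2j^2 + 3,
and -(j+1)^3 + (j+1)^2 + (j+1) + 2 = -j^3 − 2j^2 + 3.
This completes the inductive step, so t(n) = -n^3 + n^2 + n + 2 for all n ≥ 1.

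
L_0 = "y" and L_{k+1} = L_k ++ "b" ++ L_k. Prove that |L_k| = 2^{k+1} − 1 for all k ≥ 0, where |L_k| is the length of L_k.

Base case: |L_0| = 1, and 2^{0+1} − 1 = 1.
Assume |L_r| = 2^{r+1} − 1.
Then |L_{r+1}| = |L_r| + 1 + |L_r| = 2|L_r| + 1 = 2(2^{r+1} − 1) + 1 = 2^{r+2} − 2 + 1 = 2^{r+2} − 1.
Hence |L_k| = 2^{k+1} − 1 for every k ≥ 0, by induction.

|L_k| = 2^{k+1} − 1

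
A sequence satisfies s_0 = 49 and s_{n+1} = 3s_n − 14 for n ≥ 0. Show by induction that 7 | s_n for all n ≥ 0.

Base case: s_0 = 49 = 7·7, so 7 | s_0.
Assume 7 | s_m, so s_m = 7t for some integer t.
Then s_{m+1} = 3s_m − 14 = 3·(7t) − 14 = 7(3t − 2), so 7 | s_{m+1}.
This completes the inductive step, so 7 | s_n for all n ≥ 0.

7 | s_n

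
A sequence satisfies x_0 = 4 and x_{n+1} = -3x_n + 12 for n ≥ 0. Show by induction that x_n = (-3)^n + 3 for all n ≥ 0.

Base case: x_0 = 4, and (-3)^0 + 3 = 1 + 3 = 4.
Assume x_k = (-3)^k + 3 for some k ≥ 0.
Then x_{k+1} = -3x_k + 12 = -3·((-3)^k + 3) + 12 = -3·(-3)^k − 9 + 12 = (-3)^{k+1} + 3.
Hence x_n = (-3)^n + 3 for every n ≥ 0, by induction.

x_n = (-3)^n + 3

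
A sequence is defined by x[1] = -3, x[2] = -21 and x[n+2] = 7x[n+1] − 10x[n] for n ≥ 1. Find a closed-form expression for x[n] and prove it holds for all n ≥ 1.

Claim: x[n] = 2^n − 5^n.

Base cases: x[1] = -3 and 2^1 − 5^1 = -3; x[2] = -21 and 2^2 − 5^2 = -21.
Assume x[j] = 2^j − 5^j for all 1 ≤ j ≤ r, where r ≥ 2.
Then x[r+1] = 7x[r] − 10x[r−1] = 7·(2^r − 5^r) − 10·(2^{r−1} − 5^{r−1}) = (7·2 − 10)2^{r−1} − (7·5 − 10)5^{r−1} = 4·2^{r−1} − 25·5^{r−1} = 2^{r+1} − 5^{r+1}.
So the formula holds for r+1, and by strong induction x[n] = 2^n − 5^n for all n ≥ 1.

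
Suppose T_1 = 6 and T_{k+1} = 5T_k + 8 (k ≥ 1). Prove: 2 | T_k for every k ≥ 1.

Base case: T_1 = 6 = 2·3, so 2 | T_1.
Assume 2 | T_r, so T_r = 2t for some integer t.
Then T_{r+1} = 5T_r + 8 = 5·(2t) + 8 = 2(5t + 4), so 2 | T_{r+1}.
By induction, 2 | T_k for all k ≥ 1.

2 | T_k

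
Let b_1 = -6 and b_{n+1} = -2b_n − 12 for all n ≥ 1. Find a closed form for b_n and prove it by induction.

Claim: b_n = (-2)^n − 4.

Base case: b_1 = -6, and (-2)^1 − 4 = -2 − 4 = -6.
Assume b_j = (-2)^j − 4 for some j ≥ 1.
Then b_{j+1} = -2b_j − 12 = -2·((-2)^j − 4) − 12 = -2·(-2)^j + 8 − 12 = (-2)^{j+1} − 4.
This completes the inductive step, so b_n = (-2)^n − 4 for all n ≥ 1.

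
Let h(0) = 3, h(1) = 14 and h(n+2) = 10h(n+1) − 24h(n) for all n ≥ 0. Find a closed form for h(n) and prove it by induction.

Claim: h(n) = 2·4^n + 6^n.

Base cases: h(0) = 3 and 2·4^0 + 6^0 = 3; h(1) = 14 and 2·4^1 + 6^1 = 14.
Assume h(j) = 2·4^j + 6^j for all 0 ≤ j ≤ m, where m ≥ 1.
Then h(m+1) = 10h(m) − 24h(m−1) = 10·(2·4^m + 6^m) − 24·(2·4^{m−1} + 6^{m−1}) = 2·(10·4 − 24)4^{m−1} + (10·6 − 24)6^{m−1} = 32·4^{m−1} + 36·6^{m−1} = 2·4^{m+1} + 6^{m+1}.
This completes the inductive step, so h(n) = 2·4^n + 6^n for all n ≥ 0.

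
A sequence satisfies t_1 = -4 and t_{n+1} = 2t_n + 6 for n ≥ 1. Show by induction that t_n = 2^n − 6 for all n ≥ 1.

Base case: t_1 = -4, and 2^1 − 6 = 2 − 6 = -4.
Assume t_k = 2^k − 6 for some k ≥ 1.
Then t_{k+1} = 2t_k + 6 = 2·(2^k − 6) + 6 = 2^{k+1} − 12 + 6 = 2^{k+1} − 6.
By induction, t_n = 2^n − 6 for all n ≥ 1.

t_n = 2^n − 6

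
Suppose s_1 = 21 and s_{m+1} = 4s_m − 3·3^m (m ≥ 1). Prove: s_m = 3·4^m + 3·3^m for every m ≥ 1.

Base case: s_1 = 21, and 3·4^1 + 3·3^1 = 12 + 9 = 21.
Assume s_j = 3·4^j + 3·3^j for some j ≥ 1.
Then s_{j+1} = 4s_j − 3·3^j = 4·(3·4^j + 3·3^j) − 3·3^j = 3·4^{j+1} + 12·3^j − 3·3^j = 3·4^{j+1} + 9·3^j = 3·4^{j+1} + 3·3^{j+1}.
This completes the inductive step, so s_m = 3·4^m + 3·3^m for all m ≥ 1.

s_m = 3·4^m + 3·3^m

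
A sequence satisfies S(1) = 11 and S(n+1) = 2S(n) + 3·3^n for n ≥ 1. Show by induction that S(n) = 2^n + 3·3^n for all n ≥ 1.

Base case: S(1) = 11, and 2^1 + 3·3^1 = 2 + 9 = 11.
Assume S(r) = 2^r + 3·3^r for some r ≥ 1.
Then S(r+1) = 2S(r) + 3·3^r = 2·(2^r + 3·3^r) + 3·3^r = 2^{r+1} + 6·3^r + 3·3^r = 2^{r+1} + 9·3^r = 2^{r+1} + 3·3^{r+1}.
Hence S(n) = 2^n + 3·3^n for every n ≥ 1, by induction.

S(n) = 2^n + 3·3^n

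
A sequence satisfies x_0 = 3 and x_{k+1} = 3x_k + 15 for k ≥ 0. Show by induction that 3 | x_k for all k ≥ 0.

Base case: x_0 = 3 = 3·1, so 3 | x_0.
Assume 3 | x_m, so x_m = 3t for some integer t.
Then x_{m+1} = 3x_m + 15 = 3·(3t) + 15 = 3(3t + 5), so 3 | x_{m+1}.
This completes the inductive step, so 3 | x_k for all k ≥ 0.

3 | x_k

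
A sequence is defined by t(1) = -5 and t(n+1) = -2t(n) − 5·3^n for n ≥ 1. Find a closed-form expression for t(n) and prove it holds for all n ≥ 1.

Claim: t(n) = (-2)^n − 3^n.

Base case: t(1) = -5, and (-2)^1 − 3^1 = -2 − 3 = -5.
Assume t(j) = (-2)^j − 3^j for some j ≥ 1.
Then t(j+1) = -2t(j) − 5·3^j = -2·((-2)^j − 3^j) − 5·3^j = (-2)^{j+1} + 2·3^j − 5·3^j = (-2)^{j+1} − 3·3^j = (-2)^{j+1} − 3^{j+1}.
This completes the inductive step, so t(n) = (-2)^n − 3^n for all n ≥ 1.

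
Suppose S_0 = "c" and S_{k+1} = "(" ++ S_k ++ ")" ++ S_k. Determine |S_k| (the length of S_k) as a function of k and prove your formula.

Claim: |S_k| = 3·2^k − 2.

Base case: |S_0| = 1, and 3·2^0 − 2 = 1.
Assume |S_m| = 3·2^m − 2.
Then |S_{m+1}| = 1 + |S_m| + 1 + |S_m| = 2|S_m| + 2 = 2(3·2^m − 2) + 2 = 3·2^{m+1} − 4 + 2 = 3·2^{m+1} − 2.
Hence |S_k| = 3·2^k − 2 for every k ≥ 0, by induction.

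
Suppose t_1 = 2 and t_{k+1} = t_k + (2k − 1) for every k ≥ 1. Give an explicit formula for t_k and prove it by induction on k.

Claim: t_k = k^2 − 2k + 3.

Base case: t_1 = 2, and 1^2 − 2·1 + 3 = 2.
Assume t_r = r^2 − 2r + 3.
Then t_{r+1} = t_r + (2r − 1) = (r^2 − 2r + 3) + (2r − 1) = r^2 + 2,
and (r+1)^2 − 2·(r+1) + 3 = r^2 + 2.
This completes the inductive step, so t_k = k^2 − 2k + 3 for all k ≥ 1.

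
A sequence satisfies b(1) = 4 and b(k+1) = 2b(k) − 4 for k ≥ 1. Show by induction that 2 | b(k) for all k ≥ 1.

Base case: b(1) = 4 = 2·2, so 2 | b(1).
Assume 2 | b(r), so b(r) = 2t for some integer t.
Then b(r+1) = 2b(r) − 4 = 2·(2t) − 4 = 2(2t − 2), so 2 | b(r+1).
So the property holds for r+1, and by induction 2 | b(k) for all k ≥ 1.

2 | b(k)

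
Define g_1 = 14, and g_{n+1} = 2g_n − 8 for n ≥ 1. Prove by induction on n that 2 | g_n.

Base case: g_1 = 14 = 2·7, so 2 | g_1.
Assume 2 | g_k, so g_k = 2t for some integer t.
Then g_{k+1} = 2g_k − 8 = 2·(2t) − 8 = 2(2t − 4), so 2 | g_{k+1}.
This completes the inductive step, so 2 | g_n for all n ≥ 1.

2 | g_n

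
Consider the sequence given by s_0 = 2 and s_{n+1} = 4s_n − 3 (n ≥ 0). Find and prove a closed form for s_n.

Claim: s_n = 4^n + 1.

Base case: s_0 = 2, and 4^0 + 1 = 1 + 1 = 2.
Assume s_j = 4^j + 1 for some j ≥ 0.
Then s_{j+1} = 4s_j − 3 = 4·(4^j + 1) − 3 = 4^{j+1} + 4 − 3 = 4^{j+1} + 1.
By induction, s_n = 4^n + 1 for all n ≥ 0.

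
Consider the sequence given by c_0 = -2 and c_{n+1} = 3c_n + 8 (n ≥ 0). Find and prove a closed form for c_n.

Claim: c_n = 2·3^n − 4.

Base case: c_0 = -2, and 2·3^0 − 4 = 2 − 4 = -2.
Assume c_j = 2·3^j − 4 for some j ≥ 0.
Then c_{j+1} = 3c_j + 8 = 3·(2·3^j − 4) + 8 = 6·3^j − 12 + 8 = 2·3^{j+1} − 4.
So the formula holds for j+1, and by induction c_n = 2·3^n − 4 for all n ≥ 0.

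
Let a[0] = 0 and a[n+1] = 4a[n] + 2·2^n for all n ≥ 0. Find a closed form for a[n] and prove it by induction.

Claim: a[n] = 4^n − 2^n.

Base case: a[0] = 0, and 4^0 − 2^0 = 1 − 1 = 0.
Assume a[k] = 4^k − 2^k for some k ≥ 0.
Then a[k+1] = 4a[k] + 2·2^k = 4·(4^k − 2^k) + 2·2^k = 4^{k+1} − 4·2^k + 2·2^k = 4^{k+1} − 2·2^k = 4^{k+1} − 2^{k+1}.
Hence a[n] = 4^n − 2^n for every n ≥ 0, by induction.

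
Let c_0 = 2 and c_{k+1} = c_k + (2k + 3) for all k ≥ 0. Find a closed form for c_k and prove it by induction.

Claim: c_k = k^2 + 2k + 2.

Base case: c_0 = 2, and 0^2 + 2·0 + 2 = 2.
Assume c_j = j^2 + 2j + 2.
Then c_{j+1} = c_j + (2j + 3) = (j^2 + 2j + 2) + (2j + 3) = j^2 + 4j + 5,
and (j+1)^2 + 2·(j+1) + 2 = j^2 + 4j + 5.
Hence c_k = k^2 + 2k + 2 for every k ≥ 0, by induction.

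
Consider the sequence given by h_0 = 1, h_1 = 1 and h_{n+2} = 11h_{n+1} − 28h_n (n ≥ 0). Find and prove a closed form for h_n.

Claim: h_n = 2·4^n − 7^n.

Base cases: h_0 = 1 and 2·4^0 − 7^0 = 1; h_1 = 1 and 2·4^1 − 7^1 = 1.
Assume h_j = 2·4^j − 7^j for all 0 ≤ j ≤ r, where r ≥ 1.
Then h_{r+1} = 11h_r − 28h_{r−1} = 11·(2·4^r − 7^r) − 28·(2·4^{r−1} − 7^{r−1}) = 2·(11·4 − 28)4^{r−1} − (11·7 − 28)7^{r−1} = 32·4^{r−1} − 49·7^{r−1} = 2·4^{r+1} − 7^{r+1}.
So the formula holds for r+1, and by strong induction h_n = 2·4^n − 7^n for all n ≥ 0.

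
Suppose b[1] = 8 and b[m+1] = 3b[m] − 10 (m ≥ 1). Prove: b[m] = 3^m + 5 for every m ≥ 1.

Base case: b[1] = 8, and 3^1 + 5 = 3 + 5 = 8.
Assume b[k] = 3^k + 5 for some k ≥ 1.
Then b[k+1] = 3b[k] − 10 = 3·(3^k + 5) − 10 = 3^{k+1} + 15 − 10 = 3^{k+1} + 5.
This completes the inductive step, so b[m] = 3^m + 5 for all m ≥ 1.

b[m] = 3^m + 5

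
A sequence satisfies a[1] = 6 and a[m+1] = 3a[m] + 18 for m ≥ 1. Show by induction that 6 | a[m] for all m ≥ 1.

Base case: a[1] = 6 = 6·1, so 6 | a[1].
Assume 6 | a[j], so a[j] = 6t for some integer t.
Then a[j+1] = 3a[j] + 18 = 3·(6t) + 18 = 6(3t + 3), so 6 | a[j+1].
Hence 6 | a[m] for every m ≥ 1, by induction.

6 | a[m]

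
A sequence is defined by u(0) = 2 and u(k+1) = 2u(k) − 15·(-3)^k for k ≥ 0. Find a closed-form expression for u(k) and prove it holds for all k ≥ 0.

Claim: u(k) = -2^k + 3·(-3)^k.

Base case: u(0) = 2, and -2^0 + 3·(-3)^0 = -1 + 3 = 2.
Assume u(r) = -2^r + 3·(-3)^r for some r ≥ 0.
Then u(r+1) = 2u(r) − 15·(-3)^r = 2·(-2^r + 3·(-3)^r) − 15·(-3)^r = -2^{r+1} + 6·(-3)^r − 15·(-3)^r = -2^{r+1} − 9·(-3)^r = -2^{r+1} + 3·(-3)^{r+1}.
This completes the inductive step, so u(k) = -2^k + 3·(-3)^k for all k ≥ 0.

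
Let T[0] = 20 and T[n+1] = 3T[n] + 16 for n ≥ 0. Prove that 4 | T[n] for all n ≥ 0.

Base case: T[0] = 20 = 4·5, so 4 | T[0].
Assume 4 | T[j], so T[j] = 4t for some integer t.
Then T[j+1] = 3T[j] + 16 = 3·(4t) + 16 = 4(3t + 4), so 4 | T[j+1].
Hence 4 | T[n] for every n ≥ 0, by induction.

4 | T[n]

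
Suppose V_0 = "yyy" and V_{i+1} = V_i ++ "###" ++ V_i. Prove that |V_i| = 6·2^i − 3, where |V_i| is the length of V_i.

Base case: |V_0| = 3, and 6·2^0 − 3 = 3.
Assume |V_k| = 6·2^k − 3.
Then |V_{k+1}| = |V_k| + 3 + |V_k| = 2|V_k| + 3 = 2(6·2^k − 3) + 3 = 6·2^{k+1} − 6 + 3 = 6·2^{k+1} − 3.
Hence |V_i| = 6·2^i − 3 for every i ≥ 0, by induction.

|V_i| = 6·2^i − 3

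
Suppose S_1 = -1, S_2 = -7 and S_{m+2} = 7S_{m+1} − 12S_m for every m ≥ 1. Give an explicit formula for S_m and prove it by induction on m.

Claim: S_m = 3^m − 4^m.

Base cases: S_1 = -1 and 3^1 − 4^1 = -1; S_2 = -7 and 3^2 − 4^2 = -7.
Assume S_i = 3^i − 4^i for all 1 ≤ i ≤ j, where j ≥ 2.
Then S_{j+1} = 7S_j − 12S_{j−1} = 7·(3^j − 4^j) − 12·(3^{j−1} − 4^{j−1}) = (7·3 − 12)3^{j−1} − (7·4 − 12)4^{j−1} = 9·3^{j−1} − 16·4^{j−1} = 3^{j+1} − 4^{j+1}.
This completes the inductive step, so S_m = 3^m − 4^m for all m ≥ 1.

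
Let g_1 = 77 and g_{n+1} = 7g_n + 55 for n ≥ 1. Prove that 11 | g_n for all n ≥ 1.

Base case: g_1 = 77 = 11·7, so 11 | g_1.
Assume 11 | g_j, so g_j = 11t for some integer t.
Then g_{j+1} = 7g_j + 55 = 7·(11t) + 55 = 11(7t + 5), so 11 | g_{j+1}.
By induction, 11 | g_n for all n ≥ 1.

11 | g_n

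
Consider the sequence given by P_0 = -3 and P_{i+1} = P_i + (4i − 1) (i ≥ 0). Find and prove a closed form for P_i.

Claim: P_i = 2i^2 − 3i − 3.

Base case: P_0 = -3, and 2·0^2 − 3·0 − 3 = -3.
Assume P_r = 2r^2 − 3r − 3.
Then P_{r+1} = P_r + (4r − 1) = (2r^2 − 3r − 3) + (4r − 1) = 2r^2 + r − 4,
and 2·(r+1)^2 − 3·(r+1) − 3 = 2r^2 + r − 4.
This completes the inductive step, so P_i = 2i^2 − 3i − 3 for all i ≥ 0.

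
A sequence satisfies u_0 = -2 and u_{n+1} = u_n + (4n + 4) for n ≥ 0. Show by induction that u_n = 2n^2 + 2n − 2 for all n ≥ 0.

Base case: u_0 = -2, and 2·0^2 + 2·0 − 2 = -2.
Assume u_r = 2r^2 + 2r − 2.
Then u_{r+1} = u_r + (4r + 4) = (2r^2 + 2r − 2) + (4r + 4) = 2r^2 + 6r + 2,
and 2·(r+1)^2 + 2·(r+1) − 2 = 2r^2 + 6r + 2.
By induction, u_n = 2n^2 + 2n − 2 for all n ≥ 0.

u_n = 2n^2 + 2n − 2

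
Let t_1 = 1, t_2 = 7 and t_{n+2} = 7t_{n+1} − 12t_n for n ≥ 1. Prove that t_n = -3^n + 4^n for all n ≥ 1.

Base cases: t_1 = 1 and -3^1 + 4^1 = 1; t_2 = 7 and -3^2 + 4^2 = 7.
Assume t_i = -3^i + 4^i for all 1 ≤ i ≤ j, where j ≥ 2.
Then t_{j+1} = 7t_j − 12t_{j−1} = 7·(-3^j + 4^j) − 12·(-3^{j−1} + 4^{j−1}) = -(7·3 − 12)3^{j−1} + (7·4 − 12)4^{j−1} = -9·3^{j−1} + 16·4^{j−1} = -3^{j+1} + 4^{j+1}.
By strong induction, t_n = -3^n + 4^n for all n ≥ 1.

t_n = -3^n + 4^n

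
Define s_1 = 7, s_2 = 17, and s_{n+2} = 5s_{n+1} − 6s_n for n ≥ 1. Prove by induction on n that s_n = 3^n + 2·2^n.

Base cases: s_1 = 7 and 3^1 + 2·2^1 = 7; s_2 = 17 and 3^2 + 2·2^2 = 17.
Assume s_i = 3^i + 2·2^i for all 1 ≤ i ≤ j, where j ≥ 2.
Then s_{j+1} = 5s_j − 6s_{j−1} = 5·(3^j + 2·2^j) − 6·(3^{j−1} + 2·2^{j−1}) = (5·3 − 6)3^{j−1} + 2·(5·2 − 6)2^{j−1} = 9·3^{j−1} + 8·2^{j−1} = 3^{j+1} + 2·2^{j+1}.
By strong induction, s_n = 3^n + 2·2^n for all n ≥ 1.

s_n = 3^n + 2·2^n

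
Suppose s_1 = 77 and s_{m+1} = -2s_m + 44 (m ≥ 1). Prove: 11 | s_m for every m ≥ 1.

Base case: s_1 = 77 = 11·7, so 11 | s_1.
Assume 11 | s_j, so s_j = 11t for some integer t.
Then s_{j+1} = -2s_j + 44 = -2·(11t) + 44 = 11(-2t + 4), so 11 | s_{j+1}.
Hence 11 | s_m for every m ≥ 1, by induction.

11 | s_m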